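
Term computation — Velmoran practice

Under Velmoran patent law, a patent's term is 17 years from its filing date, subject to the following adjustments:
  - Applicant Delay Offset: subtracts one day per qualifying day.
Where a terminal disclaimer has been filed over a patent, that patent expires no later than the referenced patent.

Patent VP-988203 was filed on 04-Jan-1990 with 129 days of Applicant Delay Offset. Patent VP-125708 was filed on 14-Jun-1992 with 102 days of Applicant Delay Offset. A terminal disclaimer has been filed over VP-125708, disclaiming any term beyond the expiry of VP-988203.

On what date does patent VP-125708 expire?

August 28, 2006

Natural term of VP-125708:
  Base: filing + 17 years → 14 June 2009.
  Applicant Delay Offset: −102 days → 4 March 2009.
Expiry of referenced patent VP-988203:
  Base: filing + 17 years → 4 January 2007.
  Applicant Delay Offset: −129 days → 28 August 2006.
Terminal disclaimer: VP-125708 expires on the earlier of 4 March 2009 and 28 August 2006.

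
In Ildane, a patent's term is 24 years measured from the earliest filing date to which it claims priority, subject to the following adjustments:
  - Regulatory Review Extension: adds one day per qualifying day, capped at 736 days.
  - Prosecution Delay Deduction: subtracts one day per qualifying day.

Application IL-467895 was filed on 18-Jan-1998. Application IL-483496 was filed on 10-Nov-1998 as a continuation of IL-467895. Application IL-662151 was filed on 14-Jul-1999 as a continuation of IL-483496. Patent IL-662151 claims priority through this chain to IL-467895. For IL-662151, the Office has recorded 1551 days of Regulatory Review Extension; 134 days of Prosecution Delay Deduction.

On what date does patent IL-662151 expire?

Earliest priority filing: 18 January 1998.
Base term: 18 January 1998 + 24 years → 18 January 2022.
Regulatory Review Extension: 1551 days claimed exceeds the 736-day cap, so +736 days → 24 January 2024.
Prosecution Delay Deduction: −134 days → 12 September 2023.

September 12, 2023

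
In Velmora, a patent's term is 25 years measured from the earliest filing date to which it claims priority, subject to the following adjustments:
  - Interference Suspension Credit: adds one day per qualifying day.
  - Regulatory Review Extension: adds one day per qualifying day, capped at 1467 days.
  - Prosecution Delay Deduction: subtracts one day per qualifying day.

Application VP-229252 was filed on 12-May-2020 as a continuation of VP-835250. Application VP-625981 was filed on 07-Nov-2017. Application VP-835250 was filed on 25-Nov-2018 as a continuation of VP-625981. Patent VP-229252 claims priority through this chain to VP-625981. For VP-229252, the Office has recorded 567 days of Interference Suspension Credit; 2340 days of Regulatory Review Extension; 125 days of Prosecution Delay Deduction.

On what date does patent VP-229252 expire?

January 29, 2048

Earliest priority filing: 7 November 2017.
Base term: 7 November 2017 + 25 years → 7 November 2042.
Interference Suspension Credit: +567 days → 27 May 2044.
Regulatory Review Extension: 2340 days claimed exceeds the 1467-day cap, so +1467 days → 2 June 2048.
Prosecution Delay Deduction: −125 days → 29 January 2048.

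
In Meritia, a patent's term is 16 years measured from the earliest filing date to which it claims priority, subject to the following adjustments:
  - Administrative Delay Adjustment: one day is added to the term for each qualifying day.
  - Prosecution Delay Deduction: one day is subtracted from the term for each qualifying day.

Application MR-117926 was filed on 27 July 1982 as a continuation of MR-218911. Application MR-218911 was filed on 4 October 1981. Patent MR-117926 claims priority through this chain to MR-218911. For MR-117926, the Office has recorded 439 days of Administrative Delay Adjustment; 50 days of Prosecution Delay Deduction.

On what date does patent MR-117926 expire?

Earliest priority filing: 4 October 1981.
Base term: 4 October 1981 + 16 years → 4 October 1997.
Administrative Delay Adjustment: +439 days → 17 December 1998.
Prosecution Delay Deduction: −50 days → 28 October 1998.

1998-10-28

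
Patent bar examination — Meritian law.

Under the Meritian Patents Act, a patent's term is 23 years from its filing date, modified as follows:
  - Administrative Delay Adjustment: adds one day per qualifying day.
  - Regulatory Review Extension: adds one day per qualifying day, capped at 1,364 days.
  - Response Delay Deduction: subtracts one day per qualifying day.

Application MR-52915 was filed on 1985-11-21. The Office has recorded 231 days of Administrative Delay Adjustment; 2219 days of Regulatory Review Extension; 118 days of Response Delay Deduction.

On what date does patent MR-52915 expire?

Base term: filing date + 23 years → 21 November 2008.
Administrative Delay Adjustment: +231 days → 10 July 2009.
Regulatory Review Extension: 2219 days claimed exceeds the 1364-day cap, so +1364 days → 4 April 2013.
Response Delay Deduction: −118 days → 7 December 2012.

December 7, 2012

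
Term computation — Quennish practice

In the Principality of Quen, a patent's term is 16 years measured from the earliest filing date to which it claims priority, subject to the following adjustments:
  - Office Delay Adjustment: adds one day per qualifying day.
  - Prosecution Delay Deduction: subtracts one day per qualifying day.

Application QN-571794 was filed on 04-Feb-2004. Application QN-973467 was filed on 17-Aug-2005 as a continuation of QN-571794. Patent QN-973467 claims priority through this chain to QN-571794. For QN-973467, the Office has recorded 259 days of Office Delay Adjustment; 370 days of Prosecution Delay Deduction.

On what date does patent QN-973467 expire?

Earliest priority filing: 4 February 2004.
Base term: 4 February 2004 + 16 years → 4 February 2020.
Office Delay Adjustment: +259 days → 20 October 2020.
Prosecution Delay Deduction: −370 days → 16 October 2019.

October 16, 2019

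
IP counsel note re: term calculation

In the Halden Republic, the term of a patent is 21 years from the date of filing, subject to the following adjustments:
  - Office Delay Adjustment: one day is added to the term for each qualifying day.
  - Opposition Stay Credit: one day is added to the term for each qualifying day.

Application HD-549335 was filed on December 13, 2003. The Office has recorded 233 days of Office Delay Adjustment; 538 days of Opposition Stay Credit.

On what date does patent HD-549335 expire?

2027-01-23

Base term: filing date + 21 years → 13 December 2024.
Office Delay Adjustment: +233 days → 3 August 2025.
Opposition Stay Credit: +538 days → 23 January 2027.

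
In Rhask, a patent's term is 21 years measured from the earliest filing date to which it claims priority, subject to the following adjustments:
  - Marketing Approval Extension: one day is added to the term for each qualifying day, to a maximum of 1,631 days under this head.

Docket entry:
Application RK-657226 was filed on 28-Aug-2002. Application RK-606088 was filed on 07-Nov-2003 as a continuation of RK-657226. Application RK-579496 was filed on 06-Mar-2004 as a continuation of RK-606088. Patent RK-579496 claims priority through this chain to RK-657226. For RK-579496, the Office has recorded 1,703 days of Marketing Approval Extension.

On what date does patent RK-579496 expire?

2028-02-14

Earliest priority filing: 28 August 2002.
Base term: 28 August 2002 + 21 years → 28 August 2023.
Marketing Approval Extension: 1703 days claimed exceeds the 1631-day cap, so +1631 days → 14 February 2028.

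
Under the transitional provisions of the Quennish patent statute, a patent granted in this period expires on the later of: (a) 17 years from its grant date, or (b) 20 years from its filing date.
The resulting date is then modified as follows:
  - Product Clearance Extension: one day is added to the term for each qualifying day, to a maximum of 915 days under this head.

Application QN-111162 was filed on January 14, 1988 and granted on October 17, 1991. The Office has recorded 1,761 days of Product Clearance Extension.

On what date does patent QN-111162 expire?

(a) grant + 17 years → 17 October 2008.
(b) filing + 20 years → 14 January 2008.
Later of the two: 17 October 2008.
Product Clearance Extension: 1761 days claimed exceeds the 915-day cap, so +915 days → 20 April 2011.

April 20, 2011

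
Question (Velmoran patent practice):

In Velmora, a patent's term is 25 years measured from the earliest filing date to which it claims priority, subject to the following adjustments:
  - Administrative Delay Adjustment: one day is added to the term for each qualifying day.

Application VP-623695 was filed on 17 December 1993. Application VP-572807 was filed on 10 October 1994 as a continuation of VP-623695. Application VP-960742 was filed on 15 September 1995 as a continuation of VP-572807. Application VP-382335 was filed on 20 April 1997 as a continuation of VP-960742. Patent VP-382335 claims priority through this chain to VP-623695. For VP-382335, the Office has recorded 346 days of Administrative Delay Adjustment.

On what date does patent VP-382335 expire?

Earliest priority filing: 17 December 1993.
Base term: 17 December 1993 + 25 years → 17 December 2018.
Administrative Delay Adjustment: +346 days → 28 November 2019.

November 28, 2019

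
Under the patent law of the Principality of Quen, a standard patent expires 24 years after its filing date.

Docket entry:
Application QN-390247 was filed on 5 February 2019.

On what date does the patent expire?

February 5, 2043

Filing date + 24 years → 5 February 2043.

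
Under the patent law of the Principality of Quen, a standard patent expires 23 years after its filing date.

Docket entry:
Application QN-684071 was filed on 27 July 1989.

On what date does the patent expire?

July 27, 2012

Filing date + 23 years → 27 July 2012.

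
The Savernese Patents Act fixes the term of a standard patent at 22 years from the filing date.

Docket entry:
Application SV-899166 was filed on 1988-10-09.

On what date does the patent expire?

Filing date + 22 years → 9 October 2010.

October 9, 2010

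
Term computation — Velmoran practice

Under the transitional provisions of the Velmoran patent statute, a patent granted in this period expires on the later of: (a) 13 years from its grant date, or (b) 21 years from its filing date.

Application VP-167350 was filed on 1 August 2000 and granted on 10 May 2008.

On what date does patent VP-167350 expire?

(a) grant + 13 years → 10 May 2021.
(b) filing + 21 years → 1 August 2021.
Later of the two: 1 August 2021.

August 1, 2021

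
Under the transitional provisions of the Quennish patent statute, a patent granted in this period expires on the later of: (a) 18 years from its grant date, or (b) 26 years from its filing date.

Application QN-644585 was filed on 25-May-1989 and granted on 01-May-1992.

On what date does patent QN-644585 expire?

May 25, 2015

(a) grant + 18 years → 1 May 2010.
(b) filing + 26 years → 25 May 2015.
Later of the two: 25 May 2015.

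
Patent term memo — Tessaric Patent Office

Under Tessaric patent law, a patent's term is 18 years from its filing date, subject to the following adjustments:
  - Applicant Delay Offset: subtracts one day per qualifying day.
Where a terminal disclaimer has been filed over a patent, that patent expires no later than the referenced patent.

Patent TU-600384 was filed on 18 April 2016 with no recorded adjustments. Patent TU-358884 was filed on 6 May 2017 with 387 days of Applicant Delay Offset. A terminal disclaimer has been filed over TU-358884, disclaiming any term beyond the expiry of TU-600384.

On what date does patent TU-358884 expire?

April 14, 2034

Natural term of TU-358884:
  Base: filing + 18 years → 6 May 2035.
  Applicant Delay Offset: −387 days → 14 April 2034.
Expiry of referenced patent TU-600384:
  Base: filing + 18 years → 18 April 2034.
Terminal disclaimer: TU-358884 expires on the earlier of 14 April 2034 and 18 April 2034.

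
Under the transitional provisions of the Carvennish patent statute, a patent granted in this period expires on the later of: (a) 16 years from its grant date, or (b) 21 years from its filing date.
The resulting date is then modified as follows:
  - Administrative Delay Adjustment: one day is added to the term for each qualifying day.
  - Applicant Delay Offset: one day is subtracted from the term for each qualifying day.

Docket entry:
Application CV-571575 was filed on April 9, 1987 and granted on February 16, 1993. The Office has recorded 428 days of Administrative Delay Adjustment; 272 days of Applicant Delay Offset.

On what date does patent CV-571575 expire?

2009-07-22

(a) grant + 16 years → 16 February 2009.
(b) filing + 21 years → 9 April 2008.
Later of the two: 16 February 2009.
Administrative Delay Adjustment: +428 days → 20 April 2010.
Applicant Delay Offset: −272 days → 22 July 2009.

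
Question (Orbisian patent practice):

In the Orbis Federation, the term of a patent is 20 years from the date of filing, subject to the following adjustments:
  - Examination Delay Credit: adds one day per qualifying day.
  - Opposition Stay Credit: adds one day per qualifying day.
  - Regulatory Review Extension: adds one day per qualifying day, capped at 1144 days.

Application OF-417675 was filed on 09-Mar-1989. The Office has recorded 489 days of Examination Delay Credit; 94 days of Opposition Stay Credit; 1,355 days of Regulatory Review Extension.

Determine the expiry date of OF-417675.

Base term: filing date + 20 years → 9 March 2009.
Examination Delay Credit: +489 days → 11 July 2010.
Opposition Stay Credit: +94 days → 13 October 2010.
Regulatory Review Extension: 1355 days claimed exceeds the 1144-day cap, so +1144 days → 30 November 2013.

November 30, 2013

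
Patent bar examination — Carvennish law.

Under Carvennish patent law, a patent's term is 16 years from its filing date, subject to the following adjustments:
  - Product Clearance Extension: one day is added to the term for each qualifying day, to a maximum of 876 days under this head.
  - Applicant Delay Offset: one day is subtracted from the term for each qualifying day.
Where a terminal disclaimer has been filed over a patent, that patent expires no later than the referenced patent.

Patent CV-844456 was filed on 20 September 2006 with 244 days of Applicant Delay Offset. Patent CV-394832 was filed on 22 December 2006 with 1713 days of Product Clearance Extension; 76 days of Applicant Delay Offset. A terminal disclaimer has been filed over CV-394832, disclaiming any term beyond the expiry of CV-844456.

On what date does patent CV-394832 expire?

January 19, 2022

Natural term of CV-394832:
  Base: filing + 16 years → 22 December 2022.
  Product Clearance Extension: 1713 days claimed exceeds the 876-day cap, so +876 days → 16 May 2025.
  Applicant Delay Offset: −76 days → 1 March 2025.
Expiry of referenced patent CV-844456:
  Base: filing + 16 years → 20 September 2022.
  Applicant Delay Offset: −244 days → 19 January 2022.
Terminal disclaimer: CV-394832 expires on the earlier of 1 March 2025 and 19 January 2022.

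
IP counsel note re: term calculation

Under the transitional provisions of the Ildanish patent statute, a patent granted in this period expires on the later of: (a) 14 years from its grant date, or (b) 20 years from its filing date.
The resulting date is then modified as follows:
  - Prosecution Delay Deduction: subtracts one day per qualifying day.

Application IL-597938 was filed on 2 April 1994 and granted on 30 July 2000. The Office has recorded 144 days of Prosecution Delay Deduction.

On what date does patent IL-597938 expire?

(a) grant + 14 years → 30 July 2014.
(b) filing + 20 years → 2 April 2014.
Later of the two: 30 July 2014.
Prosecution Delay Deduction: −144 days → 8 March 2014.

March 8, 2014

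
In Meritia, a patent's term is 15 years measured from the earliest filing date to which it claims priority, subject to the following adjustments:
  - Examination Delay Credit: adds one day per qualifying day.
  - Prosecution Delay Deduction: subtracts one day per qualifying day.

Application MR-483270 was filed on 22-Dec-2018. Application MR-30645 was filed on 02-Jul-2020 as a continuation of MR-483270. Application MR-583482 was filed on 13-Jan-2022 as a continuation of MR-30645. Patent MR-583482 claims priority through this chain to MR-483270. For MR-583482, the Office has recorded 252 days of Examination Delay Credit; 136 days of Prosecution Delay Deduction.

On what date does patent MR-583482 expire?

2034-04-17

Earliest priority filing: 22 December 2018.
Base term: 22 December 2018 + 15 years → 22 December 2033.
Examination Delay Credit: +252 days → 31 August 2034.
Prosecution Delay Deduction: −136 days → 17 April 2034.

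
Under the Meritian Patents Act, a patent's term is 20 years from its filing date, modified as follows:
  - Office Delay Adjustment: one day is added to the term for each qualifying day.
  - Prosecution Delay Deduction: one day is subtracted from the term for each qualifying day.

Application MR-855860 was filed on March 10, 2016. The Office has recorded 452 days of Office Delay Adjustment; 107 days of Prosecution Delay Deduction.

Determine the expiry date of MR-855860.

February 18, 2037

Base term: filing date + 20 years → 10 March 2036.
Office Delay Adjustment: +452 days → 5 June 2037.
Prosecution Delay Deduction: −107 days → 18 February 2037.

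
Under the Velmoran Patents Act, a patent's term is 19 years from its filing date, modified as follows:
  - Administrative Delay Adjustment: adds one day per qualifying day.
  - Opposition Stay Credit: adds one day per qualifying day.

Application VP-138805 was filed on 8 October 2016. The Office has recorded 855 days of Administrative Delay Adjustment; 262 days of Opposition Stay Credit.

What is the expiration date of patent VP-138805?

2038-10-29

Base term: filing date + 19 years → 8 October 2035.
Administrative Delay Adjustment: +855 days → 9 February 2038.
Opposition Stay Credit: +262 days → 29 October 2038.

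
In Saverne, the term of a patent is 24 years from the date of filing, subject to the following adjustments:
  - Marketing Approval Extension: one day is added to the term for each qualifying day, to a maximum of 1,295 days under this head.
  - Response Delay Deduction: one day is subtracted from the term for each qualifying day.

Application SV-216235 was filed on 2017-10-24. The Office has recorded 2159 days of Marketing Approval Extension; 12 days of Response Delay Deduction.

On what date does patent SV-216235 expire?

April 29, 2045

Base term: filing date + 24 years → 24 October 2041.
Marketing Approval Extension: 2159 days claimed exceeds the 1295-day cap, so +1295 days → 11 May 2045.
Response Delay Deduction: −12 days → 29 April 2045.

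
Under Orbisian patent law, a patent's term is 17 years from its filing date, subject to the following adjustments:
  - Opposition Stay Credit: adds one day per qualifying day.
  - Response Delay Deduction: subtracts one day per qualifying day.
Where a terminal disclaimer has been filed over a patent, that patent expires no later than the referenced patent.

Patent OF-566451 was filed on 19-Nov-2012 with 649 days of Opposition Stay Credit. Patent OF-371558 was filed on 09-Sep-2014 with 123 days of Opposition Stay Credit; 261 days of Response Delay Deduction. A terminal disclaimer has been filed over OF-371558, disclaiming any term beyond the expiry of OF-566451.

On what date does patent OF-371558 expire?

April 24, 2031

Natural term of OF-371558:
  Base: filing + 17 years → 9 September 2031.
  Opposition Stay Credit: +123 days → 10 January 2032.
  Response Delay Deduction: −261 days → 24 April 2031.
Expiry of referenced patent OF-566451:
  Base: filing + 17 years → 19 November 2029.
  Opposition Stay Credit: +649 days → 30 August 2031.
Terminal disclaimer: OF-371558 expires on the earlier of 24 April 2031 and 30 August 2031.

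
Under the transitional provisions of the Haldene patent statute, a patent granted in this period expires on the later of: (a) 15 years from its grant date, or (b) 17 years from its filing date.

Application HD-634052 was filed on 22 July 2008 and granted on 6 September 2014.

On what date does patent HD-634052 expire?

September 6, 2029

(a) grant + 15 years → 6 September 2029.
(b) filing + 17 years → 22 July 2025.
Later of the two: 6 September 2029.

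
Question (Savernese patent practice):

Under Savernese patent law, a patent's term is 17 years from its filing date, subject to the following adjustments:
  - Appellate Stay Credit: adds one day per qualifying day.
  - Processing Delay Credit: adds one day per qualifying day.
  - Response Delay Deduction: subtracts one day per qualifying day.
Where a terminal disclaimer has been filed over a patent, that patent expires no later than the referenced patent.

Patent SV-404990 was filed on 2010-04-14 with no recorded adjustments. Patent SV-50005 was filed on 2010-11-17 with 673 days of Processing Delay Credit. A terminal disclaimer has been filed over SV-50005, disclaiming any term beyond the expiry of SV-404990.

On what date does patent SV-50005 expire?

Natural term of SV-50005:
  Base: filing + 17 years → 17 November 2027.
  Processing Delay Credit: +673 days → 20 September 2029.
Expiry of referenced patent SV-404990:
  Base: filing + 17 years → 14 April 2027.
Terminal disclaimer: SV-50005 expires on the earlier of 20 September 2029 and 14 April 2027.

2027-04-14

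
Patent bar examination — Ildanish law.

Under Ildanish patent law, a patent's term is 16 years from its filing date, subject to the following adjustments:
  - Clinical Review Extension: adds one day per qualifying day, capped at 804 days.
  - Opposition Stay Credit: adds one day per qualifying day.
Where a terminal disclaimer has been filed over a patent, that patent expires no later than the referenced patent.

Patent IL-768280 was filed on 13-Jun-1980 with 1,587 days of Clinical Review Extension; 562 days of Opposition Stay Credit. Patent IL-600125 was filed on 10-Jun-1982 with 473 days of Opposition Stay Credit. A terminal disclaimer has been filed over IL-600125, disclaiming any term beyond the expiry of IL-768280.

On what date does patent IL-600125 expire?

1999-09-26

Natural term of IL-600125:
  Base: filing + 16 years → 10 June 1998.
  Opposition Stay Credit: +473 days → 26 September 1999.
Expiry of referenced patent IL-768280:
  Base: filing + 16 years → 13 June 1996.
  Clinical Review Extension: 1587 days claimed exceeds the 804-day cap, so +804 days → 26 August 1998.
  Opposition Stay Credit: +562 days → 10 March 2000.
Terminal disclaimer: IL-600125 expires on the earlier of 26 September 1999 and 10 March 2000.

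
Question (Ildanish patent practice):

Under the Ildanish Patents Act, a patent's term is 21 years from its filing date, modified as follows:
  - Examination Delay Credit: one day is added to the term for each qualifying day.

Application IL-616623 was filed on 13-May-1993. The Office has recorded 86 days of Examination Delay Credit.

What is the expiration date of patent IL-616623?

August 7, 2014

Base term: filing date + 21 years → 13 May 2014.
Examination Delay Credit: +86 days → 7 August 2014.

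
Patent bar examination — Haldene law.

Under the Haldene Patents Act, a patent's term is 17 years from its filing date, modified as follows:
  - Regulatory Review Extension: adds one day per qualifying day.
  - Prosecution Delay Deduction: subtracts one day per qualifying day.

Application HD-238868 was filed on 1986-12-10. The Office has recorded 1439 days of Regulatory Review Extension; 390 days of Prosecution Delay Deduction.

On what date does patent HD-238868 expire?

Base term: filing date + 17 years → 10 December 2003.
Regulatory Review Extension: +1439 days → 18 November 2007.
Prosecution Delay Deduction: −390 days → 24 October 2006.

2006-10-24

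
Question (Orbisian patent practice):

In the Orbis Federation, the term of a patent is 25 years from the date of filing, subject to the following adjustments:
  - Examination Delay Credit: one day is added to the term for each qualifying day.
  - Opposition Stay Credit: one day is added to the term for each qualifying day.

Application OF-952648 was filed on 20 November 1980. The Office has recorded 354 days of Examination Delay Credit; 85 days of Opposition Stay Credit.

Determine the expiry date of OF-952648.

Base term: filing date + 25 years → 20 November 2005.
Examination Delay Credit: +354 days → 9 November 2006.
Opposition Stay Credit: +85 days → 2 February 2007.

2007-02-02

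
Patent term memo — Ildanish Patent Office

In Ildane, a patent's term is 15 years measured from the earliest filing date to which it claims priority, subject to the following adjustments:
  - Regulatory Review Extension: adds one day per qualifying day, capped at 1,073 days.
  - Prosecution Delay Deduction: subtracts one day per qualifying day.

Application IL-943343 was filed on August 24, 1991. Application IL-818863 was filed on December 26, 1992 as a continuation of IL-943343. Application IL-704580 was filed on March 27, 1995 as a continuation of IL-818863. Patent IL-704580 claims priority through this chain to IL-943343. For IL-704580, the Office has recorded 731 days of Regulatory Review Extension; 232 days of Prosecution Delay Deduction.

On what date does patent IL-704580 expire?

Earliest priority filing: 24 August 1991.
Base term: 24 August 1991 + 15 years → 24 August 2006.
Regulatory Review Extension: 731 days (within the 1073-day cap) → +731 days → 24 August 2008.
Prosecution Delay Deduction: −232 days → 5 January 2008.

2008-01-05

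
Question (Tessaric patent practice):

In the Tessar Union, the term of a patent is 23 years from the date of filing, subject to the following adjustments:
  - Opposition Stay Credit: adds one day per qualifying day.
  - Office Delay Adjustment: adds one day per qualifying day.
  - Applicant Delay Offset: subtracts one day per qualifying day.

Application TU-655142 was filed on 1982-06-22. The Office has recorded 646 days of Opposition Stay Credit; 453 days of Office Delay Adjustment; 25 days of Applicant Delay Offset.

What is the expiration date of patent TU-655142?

2008-05-31

Base term: filing date + 23 years → 22 June 2005.
Opposition Stay Credit: +646 days → 30 March 2007.
Office Delay Adjustment: +453 days → 25 June 2008.
Applicant Delay Offset: −25 days → 31 May 2008.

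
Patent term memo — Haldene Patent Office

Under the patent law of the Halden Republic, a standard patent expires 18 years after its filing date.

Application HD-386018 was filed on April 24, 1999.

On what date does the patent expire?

Filing date + 18 years → 24 April 2017.

April 24, 2017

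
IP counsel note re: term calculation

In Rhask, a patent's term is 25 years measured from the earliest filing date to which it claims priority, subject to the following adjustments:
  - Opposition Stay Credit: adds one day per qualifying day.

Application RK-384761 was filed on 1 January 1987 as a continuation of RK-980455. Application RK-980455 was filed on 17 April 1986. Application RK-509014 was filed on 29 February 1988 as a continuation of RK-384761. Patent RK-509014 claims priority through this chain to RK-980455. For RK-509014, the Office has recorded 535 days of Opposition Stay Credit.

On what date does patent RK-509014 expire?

Earliest priority filing: 17 April 1986.
Base term: 17 April 1986 + 25 years → 17 April 2011.
Opposition Stay Credit: +535 days → 3 October 2012.

2012-10-03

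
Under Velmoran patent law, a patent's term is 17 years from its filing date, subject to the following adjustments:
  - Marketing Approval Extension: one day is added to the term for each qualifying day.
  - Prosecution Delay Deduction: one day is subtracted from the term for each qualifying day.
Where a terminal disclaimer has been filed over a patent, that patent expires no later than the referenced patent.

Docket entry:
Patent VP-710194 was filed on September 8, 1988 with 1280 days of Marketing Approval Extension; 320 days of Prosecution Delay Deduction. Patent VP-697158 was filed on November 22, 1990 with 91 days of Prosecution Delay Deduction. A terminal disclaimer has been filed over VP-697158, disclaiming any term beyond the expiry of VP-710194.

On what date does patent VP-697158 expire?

Natural term of VP-697158:
  Base: filing + 17 years → 22 November 2007.
  Prosecution Delay Deduction: −91 days → 23 August 2007.
Expiry of referenced patent VP-710194:
  Base: filing + 17 years → 8 September 2005.
  Marketing Approval Extension: +1280 days → 11 March 2009.
  Prosecution Delay Deduction: −320 days → 25 April 2008.
Terminal disclaimer: VP-697158 expires on the earlier of 23 August 2007 and 25 April 2008.

August 23, 2007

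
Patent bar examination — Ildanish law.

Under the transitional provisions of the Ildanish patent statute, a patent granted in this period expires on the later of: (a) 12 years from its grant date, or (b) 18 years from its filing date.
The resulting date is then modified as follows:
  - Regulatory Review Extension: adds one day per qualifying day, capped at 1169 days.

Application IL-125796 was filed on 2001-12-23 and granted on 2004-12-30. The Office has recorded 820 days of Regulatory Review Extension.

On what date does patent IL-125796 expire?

March 22, 2022

(a) grant + 12 years → 30 December 2016.
(b) filing + 18 years → 23 December 2019.
Later of the two: 23 December 2019.
Regulatory Review Extension: 820 days (within the 1169-day cap) → +820 days → 22 March 2022.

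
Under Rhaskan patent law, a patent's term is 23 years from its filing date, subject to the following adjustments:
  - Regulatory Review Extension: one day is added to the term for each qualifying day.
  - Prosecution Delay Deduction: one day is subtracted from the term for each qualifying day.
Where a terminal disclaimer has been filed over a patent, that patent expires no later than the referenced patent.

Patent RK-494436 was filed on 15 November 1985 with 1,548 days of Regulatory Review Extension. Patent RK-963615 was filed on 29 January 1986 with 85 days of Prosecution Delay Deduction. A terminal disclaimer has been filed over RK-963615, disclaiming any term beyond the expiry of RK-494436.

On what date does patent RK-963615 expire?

2008-11-05

Natural term of RK-963615:
  Base: filing + 23 years → 29 January 2009.
  Prosecution Delay Deduction: −85 days → 5 November 2008.
Expiry of referenced patent RK-494436:
  Base: filing + 23 years → 15 November 2008.
  Regulatory Review Extension: +1548 days → 10 February 2013.
Terminal disclaimer: RK-963615 expires on the earlier of 5 November 2008 and 10 February 2013.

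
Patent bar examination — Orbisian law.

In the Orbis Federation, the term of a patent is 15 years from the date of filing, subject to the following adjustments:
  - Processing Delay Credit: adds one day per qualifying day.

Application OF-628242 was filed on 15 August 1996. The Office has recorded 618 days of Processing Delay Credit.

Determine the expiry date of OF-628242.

April 24, 2013

Base term: filing date + 15 years → 15 August 2011.
Processing Delay Credit: +618 days → 24 April 2013.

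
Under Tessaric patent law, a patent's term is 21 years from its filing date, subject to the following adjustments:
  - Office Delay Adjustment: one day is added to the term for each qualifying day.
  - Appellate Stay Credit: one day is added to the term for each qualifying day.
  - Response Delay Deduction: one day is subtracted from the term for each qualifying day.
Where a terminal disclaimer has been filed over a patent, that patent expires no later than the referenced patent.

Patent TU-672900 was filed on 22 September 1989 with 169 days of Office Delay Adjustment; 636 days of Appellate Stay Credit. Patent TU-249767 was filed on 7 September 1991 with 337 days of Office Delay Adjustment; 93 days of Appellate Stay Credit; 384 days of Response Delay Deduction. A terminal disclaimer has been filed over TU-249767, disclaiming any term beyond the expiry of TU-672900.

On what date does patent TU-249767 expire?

Natural term of TU-249767:
  Base: filing + 21 years → 7 September 2012.
  Office Delay Adjustment: +337 days → 10 August 2013.
  Appellate Stay Credit: +93 days → 11 November 2013.
  Response Delay Deduction: −384 days → 23 October 2012.
Expiry of referenced patent TU-672900:
  Base: filing + 21 years → 22 September 2010.
  Office Delay Adjustment: +169 days → 10 March 2011.
  Appellate Stay Credit: +636 days → 5 December 2012.
Terminal disclaimer: TU-249767 expires on the earlier of 23 October 2012 and 5 December 2012.

2012-10-23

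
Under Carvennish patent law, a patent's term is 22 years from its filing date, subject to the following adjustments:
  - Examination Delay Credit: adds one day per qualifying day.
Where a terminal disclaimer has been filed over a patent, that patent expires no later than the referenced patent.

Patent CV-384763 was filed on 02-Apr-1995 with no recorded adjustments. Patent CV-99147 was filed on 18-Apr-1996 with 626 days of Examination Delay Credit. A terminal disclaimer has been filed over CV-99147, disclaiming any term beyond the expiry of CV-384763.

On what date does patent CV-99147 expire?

Natural term of CV-99147:
  Base: filing + 22 years → 18 April 2018.
  Examination Delay Credit: +626 days → 4 January 2020.
Expiry of referenced patent CV-384763:
  Base: filing + 22 years → 2 April 2017.
Terminal disclaimer: CV-99147 expires on the earlier of 4 January 2020 and 2 April 2017.

2017-04-02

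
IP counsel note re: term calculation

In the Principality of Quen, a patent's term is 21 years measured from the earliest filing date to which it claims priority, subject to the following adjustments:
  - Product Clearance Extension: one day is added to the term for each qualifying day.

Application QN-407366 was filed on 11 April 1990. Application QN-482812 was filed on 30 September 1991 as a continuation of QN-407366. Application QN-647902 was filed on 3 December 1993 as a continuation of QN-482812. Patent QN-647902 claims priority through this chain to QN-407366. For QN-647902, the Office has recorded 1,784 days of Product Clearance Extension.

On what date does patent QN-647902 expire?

2016-02-28

Earliest priority filing: 11 April 1990.
Base term: 11 April 1990 + 21 years → 11 April 2011.
Product Clearance Extension: +1784 days → 28 February 2016.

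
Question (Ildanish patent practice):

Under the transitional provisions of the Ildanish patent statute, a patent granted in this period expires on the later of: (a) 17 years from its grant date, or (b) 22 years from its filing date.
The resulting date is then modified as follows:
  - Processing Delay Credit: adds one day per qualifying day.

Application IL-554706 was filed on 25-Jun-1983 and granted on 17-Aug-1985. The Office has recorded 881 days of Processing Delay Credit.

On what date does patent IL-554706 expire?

2007-11-23

(a) grant + 17 years → 17 August 2002.
(b) filing + 22 years → 25 June 2005.
Later of the two: 25 June 2005.
Processing Delay Credit: +881 days → 23 November 2007.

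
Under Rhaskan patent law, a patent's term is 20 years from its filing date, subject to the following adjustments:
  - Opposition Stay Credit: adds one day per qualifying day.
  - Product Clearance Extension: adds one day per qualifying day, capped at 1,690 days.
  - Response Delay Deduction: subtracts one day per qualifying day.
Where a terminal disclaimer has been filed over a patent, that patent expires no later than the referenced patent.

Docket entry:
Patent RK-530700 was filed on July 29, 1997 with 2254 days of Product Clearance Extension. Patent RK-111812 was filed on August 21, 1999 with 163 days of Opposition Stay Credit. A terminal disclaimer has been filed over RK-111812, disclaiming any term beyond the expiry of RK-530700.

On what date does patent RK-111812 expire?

2020-01-31

Natural term of RK-111812:
  Base: filing + 20 years → 21 August 2019.
  Opposition Stay Credit: +163 days → 31 January 2020.
Expiry of referenced patent RK-530700:
  Base: filing + 20 years → 29 July 2017.
  Product Clearance Extension: 2254 days claimed exceeds the 1690-day cap, so +1690 days → 15 March 2022.
Terminal disclaimer: RK-111812 expires on the earlier of 31 January 2020 and 15 March 2022.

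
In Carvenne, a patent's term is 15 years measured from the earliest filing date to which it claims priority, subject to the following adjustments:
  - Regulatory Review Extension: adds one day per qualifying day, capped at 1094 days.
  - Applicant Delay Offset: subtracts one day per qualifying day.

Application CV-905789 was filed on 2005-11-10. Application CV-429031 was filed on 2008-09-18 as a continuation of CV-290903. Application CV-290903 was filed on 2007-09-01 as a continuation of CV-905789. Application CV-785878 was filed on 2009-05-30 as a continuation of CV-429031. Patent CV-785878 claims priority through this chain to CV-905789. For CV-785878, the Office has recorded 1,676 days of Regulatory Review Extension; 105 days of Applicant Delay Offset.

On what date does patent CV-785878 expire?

Earliest priority filing: 10 November 2005.
Base term: 10 November 2005 + 15 years → 10 November 2020.
Regulatory Review Extension: 1676 days claimed exceeds the 1094-day cap, so +1094 days → 9 November 2023.
Applicant Delay Offset: −105 days → 27 July 2023.

2023-07-27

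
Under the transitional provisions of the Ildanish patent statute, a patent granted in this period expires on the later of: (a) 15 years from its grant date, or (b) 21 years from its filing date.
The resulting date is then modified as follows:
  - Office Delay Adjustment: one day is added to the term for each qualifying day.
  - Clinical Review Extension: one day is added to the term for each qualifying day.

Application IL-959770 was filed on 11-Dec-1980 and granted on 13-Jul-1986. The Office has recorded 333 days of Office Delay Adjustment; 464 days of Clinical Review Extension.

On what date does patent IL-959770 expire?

2004-02-16

(a) grant + 15 years → 13 July 2001.
(b) filing + 21 years → 11 December 2001.
Later of the two: 11 December 2001.
Office Delay Adjustment: +333 days → 9 November 2002.
Clinical Review Extension: +464 days → 16 February 2004.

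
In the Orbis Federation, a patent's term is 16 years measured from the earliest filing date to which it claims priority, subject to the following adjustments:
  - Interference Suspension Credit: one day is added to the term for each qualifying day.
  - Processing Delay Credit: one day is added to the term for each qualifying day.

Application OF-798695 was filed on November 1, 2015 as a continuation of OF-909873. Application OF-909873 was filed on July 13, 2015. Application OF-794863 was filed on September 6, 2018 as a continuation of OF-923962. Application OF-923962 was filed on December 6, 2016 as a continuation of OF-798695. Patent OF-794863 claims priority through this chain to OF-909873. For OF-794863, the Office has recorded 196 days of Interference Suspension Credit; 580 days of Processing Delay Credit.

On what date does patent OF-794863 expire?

Earliest priority filing: 13 July 2015.
Base term: 13 July 2015 + 16 years → 13 July 2031.
Interference Suspension Credit: +196 days → 25 January 2032.
Processing Delay Credit: +580 days → 27 August 2033.

August 27, 2033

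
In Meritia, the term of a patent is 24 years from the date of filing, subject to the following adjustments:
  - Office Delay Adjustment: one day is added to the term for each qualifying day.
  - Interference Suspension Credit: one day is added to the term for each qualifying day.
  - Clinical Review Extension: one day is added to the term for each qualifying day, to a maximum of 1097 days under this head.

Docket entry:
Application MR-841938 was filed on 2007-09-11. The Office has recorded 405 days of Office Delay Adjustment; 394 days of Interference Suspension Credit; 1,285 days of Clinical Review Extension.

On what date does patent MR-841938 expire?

Base term: filing date + 24 years → 11 September 2031.
Office Delay Adjustment: +405 days → 20 October 2032.
Interference Suspension Credit: +394 days → 18 November 2033.
Clinical Review Extension: 1285 days claimed exceeds the 1097-day cap, so +1097 days → 19 November 2036.

November 19, 2036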